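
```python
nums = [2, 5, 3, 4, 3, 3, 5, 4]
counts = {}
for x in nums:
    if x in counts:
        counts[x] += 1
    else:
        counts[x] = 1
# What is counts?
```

Initial: counts = {}, nums = [2, 5, 3, 4, 3, 3, 5, 4]
See 2: counts = {2: 1}
See 5: counts = {2: 1, 5: 1}
See 3: counts = {2: 1, 5: 1, 3: 1}
See 4: counts = {2: 1, 5: 1, 3: 1, 4: 1}
See 3: counts = {2: 1, 5: 1, 3: 2, 4: 1}
See 3: counts = {2: 1, 5: 1, 3: 3, 4: 1}
See 5: counts = {2: 1, 5: 2, 3: 3, 4: 1}
See 4: counts = {2: 1, 5: 2, 3: 3, 4: 2}

{2: 1, 5: 2, 3: 3, 4: 2}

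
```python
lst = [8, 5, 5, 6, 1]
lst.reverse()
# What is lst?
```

[1, 6, 5, 5, 8]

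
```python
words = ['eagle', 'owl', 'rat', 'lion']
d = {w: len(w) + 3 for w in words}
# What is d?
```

{'eagle': 8, 'owl': 6, 'rat': 6, 'lion': 7}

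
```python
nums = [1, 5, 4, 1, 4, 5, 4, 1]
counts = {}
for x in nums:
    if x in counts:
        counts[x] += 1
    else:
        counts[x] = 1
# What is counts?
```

Initial: counts = {}, nums = [1, 5, 4, 1, 4, 5, 4, 1]
See 1: counts = {1: 1}
See 5: counts = {1: 1, 5: 1}
See 4: counts = {1: 1, 5: 1, 4: 1}
See 1: counts = {1: 2, 5: 1, 4: 1}
See 4: counts = {1: 2, 5: 1, 4: 2}
See 5: counts = {1: 2, 5: 2, 4: 2}
See 4: counts = {1: 2, 5: 2, 4: 3}
See 1: counts = {1: 3, 5: 2, 4: 3}

{1: 3, 5: 2, 4: 3}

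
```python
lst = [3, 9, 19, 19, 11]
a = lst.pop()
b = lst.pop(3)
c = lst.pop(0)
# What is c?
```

After line 1: lst = [3, 9, 19, 19, 11]
After line 2 (pop() -> a = 11): lst = [3, 9, 19, 19]
After line 3 (pop(3) -> b = 19): lst = [3, 9, 19]
After line 4 (pop(0) -> c = 3): lst = [9, 19]

3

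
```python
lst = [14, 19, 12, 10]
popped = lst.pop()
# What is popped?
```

10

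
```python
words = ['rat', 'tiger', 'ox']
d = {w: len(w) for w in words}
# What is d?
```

{'rat': 3, 'tiger': 5, 'ox': 2}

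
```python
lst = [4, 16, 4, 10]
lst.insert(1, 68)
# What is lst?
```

[4, 68, 16, 4, 10]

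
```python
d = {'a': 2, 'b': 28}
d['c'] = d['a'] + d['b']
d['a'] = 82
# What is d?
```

After line 1: d = {'a': 2, 'b': 28}
After line 2 (d['c'] = 2 + 28): d = {'a': 2, 'b': 28, 'c': 30}
After line 3: d = {'a': 82, 'b': 28, 'c': 30}

{'a': 82, 'b': 28, 'c': 30}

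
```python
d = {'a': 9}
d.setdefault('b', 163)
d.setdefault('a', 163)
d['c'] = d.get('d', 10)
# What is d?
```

After line 1: d = {'a': 9}
After line 2 (setdefault adds 'b'=163): d = {'a': 9, 'b': 163}
After line 3 (setdefault 'a' no-op, already exists): d = {'a': 9, 'b': 163}
After line 4 (get('d', 10) returns default since 'd' not in d): d = {'a': 9, 'b': 163, 'c': 10}

{'a': 9, 'b': 163, 'c': 10}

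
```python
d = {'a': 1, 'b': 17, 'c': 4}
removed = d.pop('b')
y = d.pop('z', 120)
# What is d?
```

After line 1: d = {'a': 1, 'b': 17, 'c': 4}
After line 2 (pop 'b' returns 17): d = {'a': 1, 'c': 4}, removed = 17
After line 3 (pop 'z' missing, returns default 120): d = {'a': 1, 'c': 4}, y = 120

{'a': 1, 'c': 4}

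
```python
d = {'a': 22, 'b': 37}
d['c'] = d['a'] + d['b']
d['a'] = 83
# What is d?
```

After line 1: d = {'a': 22, 'b': 37}
After line 2 (d['c'] = 22 + 37): d = {'a': 22, 'b': 37, 'c': 59}
After line 3: d = {'a': 83, 'b': 37, 'c': 59}

{'a': 83, 'b': 37, 'c': 59}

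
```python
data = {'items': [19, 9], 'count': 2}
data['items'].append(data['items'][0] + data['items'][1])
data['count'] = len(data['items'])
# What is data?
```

After line 1: data = {'items': [19, 9], 'count': 2}
After line 2 (append 19 + 9 = 28): data = {'items': [19, 9, 28], 'count': 2}
After line 3 (count = len(items) = 3): data = {'items': [19, 9, 28], 'count': 3}

{'items': [19, 9, 28], 'count': 3}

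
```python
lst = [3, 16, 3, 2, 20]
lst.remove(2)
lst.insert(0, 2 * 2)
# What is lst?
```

After line 1: lst = [3, 16, 3, 2, 20]
After line 2 (remove first 2): lst = [3, 16, 3, 20]
After line 3 (insert 4 at index 0): lst = [4, 3, 16, 3, 20]

[4, 3, 16, 3, 20]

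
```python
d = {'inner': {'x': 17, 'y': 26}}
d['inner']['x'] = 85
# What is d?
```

After line 1: d = {'inner': {'x': 17, 'y': 26}}
After line 2 (inner x overwritten): d = {'inner': {'x': 85, 'y': 26}}

{'inner': {'x': 85, 'y': 26}}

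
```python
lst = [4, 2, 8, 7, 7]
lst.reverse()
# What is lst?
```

[7, 7, 8, 2, 4]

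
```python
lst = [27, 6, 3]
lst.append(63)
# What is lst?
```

[27, 6, 3, 63]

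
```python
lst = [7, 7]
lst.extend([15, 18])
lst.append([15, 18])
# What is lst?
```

After line 1: lst = [7, 7]
After line 2 (extend unpacks [15, 18]): lst = [7, 7, 15, 18]
After line 3 (append adds [15, 18] as single element): lst = [7, 7, 15, 18, [15, 18]]

[7, 7, 15, 18, [15, 18]]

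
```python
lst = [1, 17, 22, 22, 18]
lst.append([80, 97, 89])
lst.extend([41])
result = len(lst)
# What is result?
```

After line 1: lst = [1, 17, 22, 22, 18]
After line 2 (append adds [80, 97, 89] as single element): lst = [1, 17, 22, 22, 18, [80, 97, 89]]
After line 3 (extend unpacks [41], adds 41): lst = [1, 17, 22, 22, 18, [80, 97, 89], 41]
After line 4: result = len(lst) = 7

7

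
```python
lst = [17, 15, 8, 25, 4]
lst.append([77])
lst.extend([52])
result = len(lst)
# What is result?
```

After line 1: lst = [17, 15, 8, 25, 4]
After line 2 (append adds [77] as single element): lst = [17, 15, 8, 25, 4, [77]]
After line 3 (extend unpacks [52], adds 52): lst = [17, 15, 8, 25, 4, [77], 52]
After line 4: result = len(lst) = 7

7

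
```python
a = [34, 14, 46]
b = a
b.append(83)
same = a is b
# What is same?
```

After line 1: a = [34, 14, 46]
After line 2 (b = a is an alias, same object): a = [34, 14, 46], b = [34, 14, 46]
After line 3 (b.append mutates the shared list): a = [34, 14, 46, 83], b = [34, 14, 46, 83]
After line 4 (same = a is b; same object -> True): same = True

True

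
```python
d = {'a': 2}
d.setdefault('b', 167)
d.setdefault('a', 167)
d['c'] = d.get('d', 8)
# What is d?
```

After line 1: d = {'a': 2}
After line 2 (setdefault adds 'b'=167): d = {'a': 2, 'b': 167}
After line 3 (setdefault 'a' no-op, already exists): d = {'a': 2, 'b': 167}
After line 4 (get('d', 8) returns default since 'd' not in d): d = {'a': 2, 'b': 167, 'c': 8}

{'a': 2, 'b': 167, 'c': 8}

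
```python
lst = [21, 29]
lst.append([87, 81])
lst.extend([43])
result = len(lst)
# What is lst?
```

After line 1: lst = [21, 29]
After line 2 (append adds [87, 81] as single element): lst = [21, 29, [87, 81]]
After line 3 (extend unpacks [43], adds 43): lst = [21, 29, [87, 81], 43]
After line 4: result = len(lst) = 4

[21, 29, [87, 81], 43]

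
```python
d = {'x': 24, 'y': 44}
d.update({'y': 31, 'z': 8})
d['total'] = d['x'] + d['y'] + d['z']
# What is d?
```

After line 1: d = {'x': 24, 'y': 44}
After line 2 (y overwritten, z added): d = {'x': 24, 'y': 31, 'z': 8}
After line 3 (total = 24 + 31 + 8 = 63): d = {'x': 24, 'y': 31, 'z': 8, 'total': 63}

{'x': 24, 'y': 31, 'z': 8, 'total': 63}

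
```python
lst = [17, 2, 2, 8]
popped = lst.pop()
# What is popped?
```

8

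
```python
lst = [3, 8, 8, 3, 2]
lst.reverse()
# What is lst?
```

[2, 3, 8, 8, 3]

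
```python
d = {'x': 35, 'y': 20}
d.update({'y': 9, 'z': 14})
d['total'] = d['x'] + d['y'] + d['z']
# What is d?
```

After line 1: d = {'x': 35, 'y': 20}
After line 2 (y overwritten, z added): d = {'x': 35, 'y': 9, 'z': 14}
After line 3 (total = 35 + 9 + 14 = 58): d = {'x': 35, 'y': 9, 'z': 14, 'total': 58}

{'x': 35, 'y': 9, 'z': 14, 'total': 58}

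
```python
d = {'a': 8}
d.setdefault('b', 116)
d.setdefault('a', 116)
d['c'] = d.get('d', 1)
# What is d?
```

After line 1: d = {'a': 8}
After line 2 (setdefault adds 'b'=116): d = {'a': 8, 'b': 116}
After line 3 (setdefault 'a' no-op, already exists): d = {'a': 8, 'b': 116}
After line 4 (get('d', 1) returns default since 'd' not in d): d = {'a': 8, 'b': 116, 'c': 1}

{'a': 8, 'b': 116, 'c': 1}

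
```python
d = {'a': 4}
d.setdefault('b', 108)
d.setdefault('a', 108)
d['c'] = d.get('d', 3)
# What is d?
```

After line 1: d = {'a': 4}
After line 2 (setdefault adds 'b'=108): d = {'a': 4, 'b': 108}
After line 3 (setdefault 'a' no-op, already exists): d = {'a': 4, 'b': 108}
After line 4 (get('d', 3) returns default since 'd' not in d): d = {'a': 4, 'b': 108, 'c': 3}

{'a': 4, 'b': 108, 'c': 3}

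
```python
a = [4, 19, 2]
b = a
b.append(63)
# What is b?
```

After line 1: a = [4, 19, 2]
After line 2 (b = a is an alias, same object): a = [4, 19, 2], b = [4, 19, 2]
After line 3 (b.append mutates the shared list): a = [4, 19, 2, 63], b = [4, 19, 2, 63]

[4, 19, 2, 63]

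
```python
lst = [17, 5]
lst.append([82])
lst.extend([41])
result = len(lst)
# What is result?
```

After line 1: lst = [17, 5]
After line 2 (append adds [82] as single element): lst = [17, 5, [82]]
After line 3 (extend unpacks [41], adds 41): lst = [17, 5, [82], 41]
After line 4: result = len(lst) = 4

4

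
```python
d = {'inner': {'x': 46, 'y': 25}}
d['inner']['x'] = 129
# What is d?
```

After line 1: d = {'inner': {'x': 46, 'y': 25}}
After line 2 (inner x overwritten): d = {'inner': {'x': 129, 'y': 25}}

{'inner': {'x': 129, 'y': 25}}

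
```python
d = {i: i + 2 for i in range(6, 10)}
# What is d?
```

{6: 8, 7: 9, 8: 10, 9: 11}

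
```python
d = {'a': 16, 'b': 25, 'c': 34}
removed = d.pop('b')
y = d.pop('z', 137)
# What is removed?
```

After line 1: d = {'a': 16, 'b': 25, 'c': 34}
After line 2 (pop 'b' returns 25): d = {'a': 16, 'c': 34}, removed = 25
After line 3 (pop 'z' missing, returns default 137): d = {'a': 16, 'c': 34}, y = 137

25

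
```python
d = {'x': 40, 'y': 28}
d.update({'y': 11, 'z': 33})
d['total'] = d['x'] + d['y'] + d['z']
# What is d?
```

After line 1: d = {'x': 40, 'y': 28}
After line 2 (y overwritten, z added): d = {'x': 40, 'y': 11, 'z': 33}
After line 3 (total = 40 + 11 + 33 = 84): d = {'x': 40, 'y': 11, 'z': 33, 'total': 84}

{'x': 40, 'y': 11, 'z': 33, 'total': 84}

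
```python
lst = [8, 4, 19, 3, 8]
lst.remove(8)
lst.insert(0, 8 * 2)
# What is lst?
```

After line 1: lst = [8, 4, 19, 3, 8]
After line 2 (remove first 8): lst = [4, 19, 3, 8]
After line 3 (insert 16 at index 0): lst = [16, 4, 19, 3, 8]

[16, 4, 19, 3, 8]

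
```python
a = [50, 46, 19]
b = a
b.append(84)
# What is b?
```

After line 1: a = [50, 46, 19]
After line 2 (b = a is an alias, same object): a = [50, 46, 19], b = [50, 46, 19]
After line 3 (b.append mutates the shared list): a = [50, 46, 19, 84], b = [50, 46, 19, 84]

[50, 46, 19, 84]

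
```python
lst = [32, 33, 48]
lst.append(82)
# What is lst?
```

[32, 33, 48, 82]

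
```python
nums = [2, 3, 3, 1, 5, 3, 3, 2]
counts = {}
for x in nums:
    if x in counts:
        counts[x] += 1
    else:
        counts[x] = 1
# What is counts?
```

Initial: counts = {}, nums = [2, 3, 3, 1, 5, 3, 3, 2]
See 2: counts = {2: 1}
See 3: counts = {2: 1, 3: 1}
See 3: counts = {2: 1, 3: 2}
See 1: counts = {2: 1, 3: 2, 1: 1}
See 5: counts = {2: 1, 3: 2, 1: 1, 5: 1}
See 3: counts = {2: 1, 3: 3, 1: 1, 5: 1}
See 3: counts = {2: 1, 3: 4, 1: 1, 5: 1}
See 2: counts = {2: 2, 3: 4, 1: 1, 5: 1}

{2: 2, 3: 4, 1: 1, 5: 1}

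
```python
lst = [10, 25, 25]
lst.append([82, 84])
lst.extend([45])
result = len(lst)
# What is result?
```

After line 1: lst = [10, 25, 25]
After line 2 (append adds [82, 84] as single element): lst = [10, 25, 25, [82, 84]]
After line 3 (extend unpacks [45], adds 45): lst = [10, 25, 25, [82, 84], 45]
After line 4: result = len(lst) = 5

5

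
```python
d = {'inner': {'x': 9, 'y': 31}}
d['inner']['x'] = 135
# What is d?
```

After line 1: d = {'inner': {'x': 9, 'y': 31}}
After line 2 (inner x overwritten): d = {'inner': {'x': 135, 'y': 31}}

{'inner': {'x': 135, 'y': 31}}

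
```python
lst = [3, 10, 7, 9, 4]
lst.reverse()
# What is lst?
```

[4, 9, 7, 10, 3]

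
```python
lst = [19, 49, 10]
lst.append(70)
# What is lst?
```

[19, 49, 10, 70]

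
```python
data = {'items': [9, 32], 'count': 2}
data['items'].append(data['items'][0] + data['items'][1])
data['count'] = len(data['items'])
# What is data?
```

After line 1: data = {'items': [9, 32], 'count': 2}
After line 2 (append 9 + 32 = 41): data = {'items': [9, 32, 41], 'count': 2}
After line 3 (count = len(items) = 3): data = {'items': [9, 32, 41], 'count': 3}

{'items': [9, 32, 41], 'count': 3}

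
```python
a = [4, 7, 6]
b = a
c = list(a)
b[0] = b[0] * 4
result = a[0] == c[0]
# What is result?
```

After line 1: a = [4, 7, 6]
After line 2 (b = a, alias): a = [4, 7, 6], b = [4, 7, 6]
After line 3 (c = list(a) is a copy, new object): c = [4, 7, 6]
After line 4 (b[0] = 4 * 4 = 16; mutates shared a/b): a = b = [16, 7, 6], c = [4, 7, 6]
After line 5 (a[0] = 16, c[0] = 4; result = False)

False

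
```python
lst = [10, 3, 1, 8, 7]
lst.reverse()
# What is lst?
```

[7, 8, 1, 3, 10]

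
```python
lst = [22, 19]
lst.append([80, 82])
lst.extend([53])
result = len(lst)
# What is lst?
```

After line 1: lst = [22, 19]
After line 2 (append adds [80, 82] as single element): lst = [22, 19, [80, 82]]
After line 3 (extend unpacks [53], adds 53): lst = [22, 19, [80, 82], 53]
After line 4: result = len(lst) = 4

[22, 19, [80, 82], 53]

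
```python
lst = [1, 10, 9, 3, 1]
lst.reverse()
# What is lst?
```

[1, 3, 9, 10, 1]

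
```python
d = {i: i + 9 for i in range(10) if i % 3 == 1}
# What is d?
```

{1: 10, 4: 13, 7: 16}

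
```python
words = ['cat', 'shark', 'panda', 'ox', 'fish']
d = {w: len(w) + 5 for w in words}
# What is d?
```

{'cat': 8, 'shark': 10, 'panda': 10, 'ox': 7, 'fish': 9}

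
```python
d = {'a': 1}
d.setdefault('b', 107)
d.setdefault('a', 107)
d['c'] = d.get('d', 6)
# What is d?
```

After line 1: d = {'a': 1}
After line 2 (setdefault adds 'b'=107): d = {'a': 1, 'b': 107}
After line 3 (setdefault 'a' no-op, already exists): d = {'a': 1, 'b': 107}
After line 4 (get('d', 6) returns default since 'd' not in d): d = {'a': 1, 'b': 107, 'c': 6}

{'a': 1, 'b': 107, 'c': 6}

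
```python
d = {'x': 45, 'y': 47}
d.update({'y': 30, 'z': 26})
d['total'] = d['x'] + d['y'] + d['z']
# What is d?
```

After line 1: d = {'x': 45, 'y': 47}
After line 2 (y overwritten, z added): d = {'x': 45, 'y': 30, 'z': 26}
After line 3 (total = 45 + 30 + 26 = 101): d = {'x': 45, 'y': 30, 'z': 26, 'total': 101}

{'x': 45, 'y': 30, 'z': 26, 'total': 101}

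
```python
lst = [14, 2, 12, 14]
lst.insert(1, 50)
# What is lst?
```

[14, 50, 2, 12, 14]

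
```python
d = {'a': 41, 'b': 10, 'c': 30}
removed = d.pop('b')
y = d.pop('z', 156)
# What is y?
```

After line 1: d = {'a': 41, 'b': 10, 'c': 30}
After line 2 (pop 'b' returns 10): d = {'a': 41, 'c': 30}, removed = 10
After line 3 (pop 'z' missing, returns default 156): d = {'a': 41, 'c': 30}, y = 156

156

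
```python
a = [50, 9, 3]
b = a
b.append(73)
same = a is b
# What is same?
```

After line 1: a = [50, 9, 3]
After line 2 (b = a is an alias, same object): a = [50, 9, 3], b = [50, 9, 3]
After line 3 (b.append mutates the shared list): a = [50, 9, 3, 73], b = [50, 9, 3, 73]
After line 4 (same = a is b; same object -> True): same = True

True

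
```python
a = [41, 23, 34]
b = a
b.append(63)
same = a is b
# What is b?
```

After line 1: a = [41, 23, 34]
After line 2 (b = a is an alias, same object): a = [41, 23, 34], b = [41, 23, 34]
After line 3 (b.append mutates the shared list): a = [41, 23, 34, 63], b = [41, 23, 34, 63]
After line 4 (same = a is b; same object -> True): same = True

[41, 23, 34, 63]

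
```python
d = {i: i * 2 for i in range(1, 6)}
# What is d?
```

{1: 2, 2: 4, 3: 6, 4: 8, 5: 10}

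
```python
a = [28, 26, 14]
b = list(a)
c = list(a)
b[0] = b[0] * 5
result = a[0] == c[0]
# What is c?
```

After line 1: a = [28, 26, 14]
After line 2 (b = list(a), copy): a = [28, 26, 14], b = [28, 26, 14]
After line 3 (c = list(a) is a copy, new object): c = [28, 26, 14]
After line 4 (b[0] = 28 * 5 = 140; only b mutates (copy)): a = [28, 26, 14], b = [140, 26, 14], c = [28, 26, 14]
After line 5 (a[0] = 28, c[0] = 28; result = True)

[28, 26, 14]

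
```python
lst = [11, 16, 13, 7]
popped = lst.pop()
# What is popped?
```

7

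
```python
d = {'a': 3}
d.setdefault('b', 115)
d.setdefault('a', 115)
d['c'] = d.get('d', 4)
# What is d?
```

After line 1: d = {'a': 3}
After line 2 (setdefault adds 'b'=115): d = {'a': 3, 'b': 115}
After line 3 (setdefault 'a' no-op, already exists): d = {'a': 3, 'b': 115}
After line 4 (get('d', 4) returns default since 'd' not in d): d = {'a': 3, 'b': 115, 'c': 4}

{'a': 3, 'b': 115, 'c': 4}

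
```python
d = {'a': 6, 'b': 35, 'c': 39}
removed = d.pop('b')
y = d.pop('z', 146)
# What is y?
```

After line 1: d = {'a': 6, 'b': 35, 'c': 39}
After line 2 (pop 'b' returns 35): d = {'a': 6, 'c': 39}, removed = 35
After line 3 (pop 'z' missing, returns default 146): d = {'a': 6, 'c': 39}, y = 146

146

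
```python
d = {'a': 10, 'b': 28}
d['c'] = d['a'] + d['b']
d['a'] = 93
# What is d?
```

After line 1: d = {'a': 10, 'b': 28}
After line 2 (d['c'] = 10 + 28): d = {'a': 10, 'b': 28, 'c': 38}
After line 3: d = {'a': 93, 'b': 28, 'c': 38}

{'a': 93, 'b': 28, 'c': 38}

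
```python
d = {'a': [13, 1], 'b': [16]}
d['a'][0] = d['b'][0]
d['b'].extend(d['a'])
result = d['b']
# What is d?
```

After line 1: d = {'a': [13, 1], 'b': [16]}
After line 2 (a[0] = b[0] = 16): d = {'a': [16, 1], 'b': [16]}
After line 3 (b.extend(a) appends [16, 1]): d = {'a': [16, 1], 'b': [16, 16, 1]}
After line 4: result = d['b'] = [16, 16, 1]

{'a': [16, 1], 'b': [16, 16, 1]}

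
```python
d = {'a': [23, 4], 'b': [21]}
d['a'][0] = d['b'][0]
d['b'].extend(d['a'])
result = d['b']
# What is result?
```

After line 1: d = {'a': [23, 4], 'b': [21]}
After line 2 (a[0] = b[0] = 21): d = {'a': [21, 4], 'b': [21]}
After line 3 (b.extend(a) appends [21, 4]): d = {'a': [21, 4], 'b': [21, 21, 4]}
After line 4: result = d['b'] = [21, 21, 4]

[21, 21, 4]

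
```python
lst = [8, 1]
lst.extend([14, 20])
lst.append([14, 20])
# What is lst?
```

After line 1: lst = [8, 1]
After line 2 (extend unpacks [14, 20]): lst = [8, 1, 14, 20]
After line 3 (append adds [14, 20] as single element): lst = [8, 1, 14, 20, [14, 20]]

[8, 1, 14, 20, [14, 20]]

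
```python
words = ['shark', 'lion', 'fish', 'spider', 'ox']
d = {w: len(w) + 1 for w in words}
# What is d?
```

{'shark': 6, 'lion': 5, 'fish': 5, 'spider': 7, 'ox': 3}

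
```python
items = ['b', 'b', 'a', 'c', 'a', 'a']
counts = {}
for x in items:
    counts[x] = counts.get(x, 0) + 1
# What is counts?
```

Initial: counts = {}, items = ['b', 'b', 'a', 'c', 'a', 'a']
See 'b': counts = {'b': 1}
See 'b': counts = {'b': 2}
See 'a': counts = {'b': 2, 'a': 1}
See 'c': counts = {'b': 2, 'a': 1, 'c': 1}
See 'a': counts = {'b': 2, 'a': 2, 'c': 1}
See 'a': counts = {'b': 2, 'a': 3, 'c': 1}

{'b': 2, 'a': 3, 'c': 1}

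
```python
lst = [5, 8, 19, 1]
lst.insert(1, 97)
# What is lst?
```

[5, 97, 8, 19, 1]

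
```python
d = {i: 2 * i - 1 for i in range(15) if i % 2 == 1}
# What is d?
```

{1: 1, 3: 5, 5: 9, 7: 13, 9: 17, 11: 21, 13: 25}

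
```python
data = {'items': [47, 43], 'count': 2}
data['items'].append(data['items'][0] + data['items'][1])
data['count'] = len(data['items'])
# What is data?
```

After line 1: data = {'items': [47, 43], 'count': 2}
After line 2 (append 47 + 43 = 90): data = {'items': [47, 43, 90], 'count': 2}
After line 3 (count = len(items) = 3): data = {'items': [47, 43, 90], 'count': 3}

{'items': [47, 43, 90], 'count': 3}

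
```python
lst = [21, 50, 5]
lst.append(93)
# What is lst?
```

[21, 50, 5, 93]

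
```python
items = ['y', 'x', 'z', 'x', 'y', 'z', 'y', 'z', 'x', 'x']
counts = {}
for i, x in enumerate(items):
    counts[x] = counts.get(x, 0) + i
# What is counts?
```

Initial: counts = {}, items = ['y', 'x', 'z', 'x', 'y', 'z', 'y', 'z', 'x', 'x']
i=0, x='y': counts = {'y': 0}
i=1, x='x': counts = {'y': 0, 'x': 1}
i=2, x='z': counts = {'y': 0, 'x': 1, 'z': 2}
i=3, x='x': counts = {'y': 0, 'x': 4, 'z': 2}
i=4, x='y': counts = {'y': 4, 'x': 4, 'z': 2}
i=5, x='z': counts = {'y': 4, 'x': 4, 'z': 7}
i=6, x='y': counts = {'y': 10, 'x': 4, 'z': 7}
i=7, x='z': counts = {'y': 10, 'x': 4, 'z': 14}
i=8, x='x': counts = {'y': 10, 'x': 12, 'z': 14}
i=9, x='x': counts = {'y': 10, 'x': 21, 'z': 14}

{'y': 10, 'x': 21, 'z': 14}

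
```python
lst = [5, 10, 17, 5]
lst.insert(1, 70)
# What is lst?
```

[5, 70, 10, 17, 5]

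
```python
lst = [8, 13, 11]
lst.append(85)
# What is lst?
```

[8, 13, 11, 85]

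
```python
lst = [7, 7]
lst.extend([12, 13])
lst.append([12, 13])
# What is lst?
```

After line 1: lst = [7, 7]
After line 2 (extend unpacks [12, 13]): lst = [7, 7, 12, 13]
After line 3 (append adds [12, 13] as single element): lst = [7, 7, 12, 13, [12, 13]]

[7, 7, 12, 13, [12, 13]]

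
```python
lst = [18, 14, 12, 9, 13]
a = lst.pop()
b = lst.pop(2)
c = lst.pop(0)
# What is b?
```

After line 1: lst = [18, 14, 12, 9, 13]
After line 2 (pop() -> a = 13): lst = [18, 14, 12, 9]
After line 3 (pop(2) -> b = 12): lst = [18, 14, 9]
After line 4 (pop(0) -> c = 18): lst = [14, 9]

12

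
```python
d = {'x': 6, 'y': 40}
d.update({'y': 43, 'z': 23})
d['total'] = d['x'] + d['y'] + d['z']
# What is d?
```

After line 1: d = {'x': 6, 'y': 40}
After line 2 (y overwritten, z added): d = {'x': 6, 'y': 43, 'z': 23}
After line 3 (total = 6 + 43 + 23 = 72): d = {'x': 6, 'y': 43, 'z': 23, 'total': 72}

{'x': 6, 'y': 43, 'z': 23, 'total': 72}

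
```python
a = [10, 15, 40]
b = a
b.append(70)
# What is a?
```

After line 1: a = [10, 15, 40]
After line 2 (b = a is an alias, same object): a = [10, 15, 40], b = [10, 15, 40]
After line 3 (b.append mutates the shared list): a = [10, 15, 40, 70], b = [10, 15, 40, 70]

[10, 15, 40, 70]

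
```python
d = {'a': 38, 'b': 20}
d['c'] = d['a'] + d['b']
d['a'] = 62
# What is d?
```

After line 1: d = {'a': 38, 'b': 20}
After line 2 (d['c'] = 38 + 20): d = {'a': 38, 'b': 20, 'c': 58}
After line 3: d = {'a': 62, 'b': 20, 'c': 58}

{'a': 62, 'b': 20, 'c': 58}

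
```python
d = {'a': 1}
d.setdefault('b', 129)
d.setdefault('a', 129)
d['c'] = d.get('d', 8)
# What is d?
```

After line 1: d = {'a': 1}
After line 2 (setdefault adds 'b'=129): d = {'a': 1, 'b': 129}
After line 3 (setdefault 'a' no-op, already exists): d = {'a': 1, 'b': 129}
After line 4 (get('d', 8) returns default since 'd' not in d): d = {'a': 1, 'b': 129, 'c': 8}

{'a': 1, 'b': 129, 'c': 8}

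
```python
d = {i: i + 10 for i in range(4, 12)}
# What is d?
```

{4: 14, 5: 15, 6: 16, 7: 17, 8: 18, 9: 19, 10: 20, 11: 21}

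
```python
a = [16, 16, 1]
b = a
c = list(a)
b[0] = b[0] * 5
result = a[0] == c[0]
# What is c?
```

After line 1: a = [16, 16, 1]
After line 2 (b = a, alias): a = [16, 16, 1], b = [16, 16, 1]
After line 3 (c = list(a) is a copy, new object): c = [16, 16, 1]
After line 4 (b[0] = 16 * 5 = 80; mutates shared a/b): a = b = [80, 16, 1], c = [16, 16, 1]
After line 5 (a[0] = 80, c[0] = 16; result = False)

[16, 16, 1]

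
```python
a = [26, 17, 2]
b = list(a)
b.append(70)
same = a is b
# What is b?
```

After line 1: a = [26, 17, 2]
After line 2 (b = list(a) is a shallow copy, new object): a = [26, 17, 2], b = [26, 17, 2]
After line 3 (append only mutates b): a = [26, 17, 2], b = [26, 17, 2, 70]
After line 4 (same = a is b; different objects -> False): same = False

[26, 17, 2, 70]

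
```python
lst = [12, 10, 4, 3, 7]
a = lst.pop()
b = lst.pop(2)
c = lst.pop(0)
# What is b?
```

After line 1: lst = [12, 10, 4, 3, 7]
After line 2 (pop() -> a = 7): lst = [12, 10, 4, 3]
After line 3 (pop(2) -> b = 4): lst = [12, 10, 3]
After line 4 (pop(0) -> c = 12): lst = [10, 3]

4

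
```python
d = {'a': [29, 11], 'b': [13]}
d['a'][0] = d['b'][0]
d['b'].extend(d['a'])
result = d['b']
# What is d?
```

After line 1: d = {'a': [29, 11], 'b': [13]}
After line 2 (a[0] = b[0] = 13): d = {'a': [13, 11], 'b': [13]}
After line 3 (b.extend(a) appends [13, 11]): d = {'a': [13, 11], 'b': [13, 13, 11]}
After line 4: result = d['b'] = [13, 13, 11]

{'a': [13, 11], 'b': [13, 13, 11]}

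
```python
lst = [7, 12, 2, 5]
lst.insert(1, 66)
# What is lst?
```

[7, 66, 12, 2, 5]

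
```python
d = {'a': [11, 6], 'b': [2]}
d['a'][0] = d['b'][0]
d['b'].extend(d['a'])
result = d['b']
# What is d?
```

After line 1: d = {'a': [11, 6], 'b': [2]}
After line 2 (a[0] = b[0] = 2): d = {'a': [2, 6], 'b': [2]}
After line 3 (b.extend(a) appends [2, 6]): d = {'a': [2, 6], 'b': [2, 2, 6]}
After line 4: result = d['b'] = [2, 2, 6]

{'a': [2, 6], 'b': [2, 2, 6]}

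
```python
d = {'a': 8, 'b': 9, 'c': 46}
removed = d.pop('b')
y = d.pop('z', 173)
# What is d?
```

After line 1: d = {'a': 8, 'b': 9, 'c': 46}
After line 2 (pop 'b' returns 9): d = {'a': 8, 'c': 46}, removed = 9
After line 3 (pop 'z' missing, returns default 173): d = {'a': 8, 'c': 46}, y = 173

{'a': 8, 'c': 46}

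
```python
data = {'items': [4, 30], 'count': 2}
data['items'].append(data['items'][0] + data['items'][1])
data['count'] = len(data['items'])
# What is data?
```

After line 1: data = {'items': [4, 30], 'count': 2}
After line 2 (append 4 + 30 = 34): data = {'items': [4, 30, 34], 'count': 2}
After line 3 (count = len(items) = 3): data = {'items': [4, 30, 34], 'count': 3}

{'items': [4, 30, 34], 'count': 3}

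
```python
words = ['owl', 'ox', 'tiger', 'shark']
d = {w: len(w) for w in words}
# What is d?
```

{'owl': 3, 'ox': 2, 'tiger': 5, 'shark': 5}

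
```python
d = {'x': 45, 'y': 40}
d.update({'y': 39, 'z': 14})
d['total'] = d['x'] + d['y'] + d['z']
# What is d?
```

After line 1: d = {'x': 45, 'y': 40}
After line 2 (y overwritten, z added): d = {'x': 45, 'y': 39, 'z': 14}
After line 3 (total = 45 + 39 + 14 = 98): d = {'x': 45, 'y': 39, 'z': 14, 'total': 98}

{'x': 45, 'y': 39, 'z': 14, 'total': 98}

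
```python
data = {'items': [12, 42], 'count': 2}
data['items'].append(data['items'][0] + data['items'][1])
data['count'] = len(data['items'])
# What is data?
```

After line 1: data = {'items': [12, 42], 'count': 2}
After line 2 (append 12 + 42 = 54): data = {'items': [12, 42, 54], 'count': 2}
After line 3 (count = len(items) = 3): data = {'items': [12, 42, 54], 'count': 3}

{'items': [12, 42, 54], 'count': 3}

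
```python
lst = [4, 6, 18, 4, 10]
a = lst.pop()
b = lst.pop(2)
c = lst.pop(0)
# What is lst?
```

After line 1: lst = [4, 6, 18, 4, 10]
After line 2 (pop() -> a = 10): lst = [4, 6, 18, 4]
After line 3 (pop(2) -> b = 18): lst = [4, 6, 4]
After line 4 (pop(0) -> c = 4): lst = [6, 4]

[6, 4]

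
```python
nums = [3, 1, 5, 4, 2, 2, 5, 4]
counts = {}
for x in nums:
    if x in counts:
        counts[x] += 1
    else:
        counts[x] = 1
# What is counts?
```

Initial: counts = {}, nums = [3, 1, 5, 4, 2, 2, 5, 4]
See 3: counts = {3: 1}
See 1: counts = {3: 1, 1: 1}
See 5: counts = {3: 1, 1: 1, 5: 1}
See 4: counts = {3: 1, 1: 1, 5: 1, 4: 1}
See 2: counts = {3: 1, 1: 1, 5: 1, 4: 1, 2: 1}
See 2: counts = {3: 1, 1: 1, 5: 1, 4: 1, 2: 2}
See 5: counts = {3: 1, 1: 1, 5: 2, 4: 1, 2: 2}
See 4: counts = {3: 1, 1: 1, 5: 2, 4: 2, 2: 2}

{3: 1, 1: 1, 5: 2, 4: 2, 2: 2}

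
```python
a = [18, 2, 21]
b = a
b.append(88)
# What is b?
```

After line 1: a = [18, 2, 21]
After line 2 (b = a is an alias, same object): a = [18, 2, 21], b = [18, 2, 21]
After line 3 (b.append mutates the shared list): a = [18, 2, 21, 88], b = [18, 2, 21, 88]

[18, 2, 21, 88]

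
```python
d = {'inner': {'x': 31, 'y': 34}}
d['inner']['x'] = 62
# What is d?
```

After line 1: d = {'inner': {'x': 31, 'y': 34}}
After line 2 (inner x overwritten): d = {'inner': {'x': 62, 'y': 34}}

{'inner': {'x': 62, 'y': 34}}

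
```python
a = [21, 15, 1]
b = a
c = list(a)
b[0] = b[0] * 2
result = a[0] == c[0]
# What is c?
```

After line 1: a = [21, 15, 1]
After line 2 (b = a, alias): a = [21, 15, 1], b = [21, 15, 1]
After line 3 (c = list(a) is a copy, new object): c = [21, 15, 1]
After line 4 (b[0] = 21 * 2 = 42; mutates shared a/b): a = b = [42, 15, 1], c = [21, 15, 1]
After line 5 (a[0] = 42, c[0] = 21; result = False)

[21, 15, 1]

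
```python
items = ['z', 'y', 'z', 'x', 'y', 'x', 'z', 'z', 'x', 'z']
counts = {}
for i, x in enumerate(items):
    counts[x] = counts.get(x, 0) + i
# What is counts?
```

Initial: counts = {}, items = ['z', 'y', 'z', 'x', 'y', 'x', 'z', 'z', 'x', 'z']
i=0, x='z': counts = {'z': 0}
i=1, x='y': counts = {'z': 0, 'y': 1}
i=2, x='z': counts = {'z': 2, 'y': 1}
i=3, x='x': counts = {'z': 2, 'y': 1, 'x': 3}
i=4, x='y': counts = {'z': 2, 'y': 5, 'x': 3}
i=5, x='x': counts = {'z': 2, 'y': 5, 'x': 8}
i=6, x='z': counts = {'z': 8, 'y': 5, 'x': 8}
i=7, x='z': counts = {'z': 15, 'y': 5, 'x': 8}
i=8, x='x': counts = {'z': 15, 'y': 5, 'x': 16}
i=9, x='z': counts = {'z': 24, 'y': 5, 'x': 16}

{'z': 24, 'y': 5, 'x': 16}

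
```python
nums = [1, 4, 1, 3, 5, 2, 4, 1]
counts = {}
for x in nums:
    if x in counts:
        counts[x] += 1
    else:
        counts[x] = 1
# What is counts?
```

Initial: counts = {}, nums = [1, 4, 1, 3, 5, 2, 4, 1]
See 1: counts = {1: 1}
See 4: counts = {1: 1, 4: 1}
See 1: counts = {1: 2, 4: 1}
See 3: counts = {1: 2, 4: 1, 3: 1}
See 5: counts = {1: 2, 4: 1, 3: 1, 5: 1}
See 2: counts = {1: 2, 4: 1, 3: 1, 5: 1, 2: 1}
See 4: counts = {1: 2, 4: 2, 3: 1, 5: 1, 2: 1}
See 1: counts = {1: 3, 4: 2, 3: 1, 5: 1, 2: 1}

{1: 3, 4: 2, 3: 1, 5: 1, 2: 1}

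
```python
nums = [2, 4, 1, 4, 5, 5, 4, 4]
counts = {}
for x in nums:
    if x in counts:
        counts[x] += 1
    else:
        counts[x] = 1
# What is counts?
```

Initial: counts = {}, nums = [2, 4, 1, 4, 5, 5, 4, 4]
See 2: counts = {2: 1}
See 4: counts = {2: 1, 4: 1}
See 1: counts = {2: 1, 4: 1, 1: 1}
See 4: counts = {2: 1, 4: 2, 1: 1}
See 5: counts = {2: 1, 4: 2, 1: 1, 5: 1}
See 5: counts = {2: 1, 4: 2, 1: 1, 5: 2}
See 4: counts = {2: 1, 4: 3, 1: 1, 5: 2}
See 4: counts = {2: 1, 4: 4, 1: 1, 5: 2}

{2: 1, 4: 4, 1: 1, 5: 2}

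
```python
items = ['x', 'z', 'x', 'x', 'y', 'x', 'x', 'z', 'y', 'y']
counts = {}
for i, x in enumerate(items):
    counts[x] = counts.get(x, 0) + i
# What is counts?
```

Initial: counts = {}, items = ['x', 'z', 'x', 'x', 'y', 'x', 'x', 'z', 'y', 'y']
i=0, x='x': counts = {'x': 0}
i=1, x='z': counts = {'x': 0, 'z': 1}
i=2, x='x': counts = {'x': 2, 'z': 1}
i=3, x='x': counts = {'x': 5, 'z': 1}
i=4, x='y': counts = {'x': 5, 'z': 1, 'y': 4}
i=5, x='x': counts = {'x': 10, 'z': 1, 'y': 4}
i=6, x='x': counts = {'x': 16, 'z': 1, 'y': 4}
i=7, x='z': counts = {'x': 16, 'z': 8, 'y': 4}
i=8, x='y': counts = {'x': 16, 'z': 8, 'y': 12}
i=9, x='y': counts = {'x': 16, 'z': 8, 'y': 21}

{'x': 16, 'z': 8, 'y': 21}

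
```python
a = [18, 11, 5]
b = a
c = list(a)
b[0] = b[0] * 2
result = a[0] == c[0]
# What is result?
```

After line 1: a = [18, 11, 5]
After line 2 (b = a, alias): a = [18, 11, 5], b = [18, 11, 5]
After line 3 (c = list(a) is a copy, new object): c = [18, 11, 5]
After line 4 (b[0] = 18 * 2 = 36; mutates shared a/b): a = b = [36, 11, 5], c = [18, 11, 5]
After line 5 (a[0] = 36, c[0] = 18; result = False)

False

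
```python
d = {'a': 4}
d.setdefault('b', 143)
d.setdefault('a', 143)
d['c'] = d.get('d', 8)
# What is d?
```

After line 1: d = {'a': 4}
After line 2 (setdefault adds 'b'=143): d = {'a': 4, 'b': 143}
After line 3 (setdefault 'a' no-op, already exists): d = {'a': 4, 'b': 143}
After line 4 (get('d', 8) returns default since 'd' not in d): d = {'a': 4, 'b': 143, 'c': 8}

{'a': 4, 'b': 143, 'c': 8}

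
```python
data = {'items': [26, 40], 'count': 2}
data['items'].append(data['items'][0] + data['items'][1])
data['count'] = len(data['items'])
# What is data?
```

After line 1: data = {'items': [26, 40], 'count': 2}
After line 2 (append 26 + 40 = 66): data = {'items': [26, 40, 66], 'count': 2}
After line 3 (count = len(items) = 3): data = {'items': [26, 40, 66], 'count': 3}

{'items': [26, 40, 66], 'count': 3}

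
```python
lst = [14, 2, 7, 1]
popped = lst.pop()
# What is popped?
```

1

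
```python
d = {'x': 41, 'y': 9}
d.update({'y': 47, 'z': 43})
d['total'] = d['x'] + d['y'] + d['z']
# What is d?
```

After line 1: d = {'x': 41, 'y': 9}
After line 2 (y overwritten, z added): d = {'x': 41, 'y': 47, 'z': 43}
After line 3 (total = 41 + 47 + 43 = 131): d = {'x': 41, 'y': 47, 'z': 43, 'total': 131}

{'x': 41, 'y': 47, 'z': 43, 'total': 131}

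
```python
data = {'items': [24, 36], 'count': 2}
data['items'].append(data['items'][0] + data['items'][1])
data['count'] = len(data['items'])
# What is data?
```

After line 1: data = {'items': [24, 36], 'count': 2}
After line 2 (append 24 + 36 = 60): data = {'items': [24, 36, 60], 'count': 2}
After line 3 (count = len(items) = 3): data = {'items': [24, 36, 60], 'count': 3}

{'items': [24, 36, 60], 'count': 3}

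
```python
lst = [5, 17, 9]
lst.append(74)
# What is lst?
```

[5, 17, 9, 74]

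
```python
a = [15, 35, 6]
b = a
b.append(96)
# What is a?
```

After line 1: a = [15, 35, 6]
After line 2 (b = a is an alias, same object): a = [15, 35, 6], b = [15, 35, 6]
After line 3 (b.append mutates the shared list): a = [15, 35, 6, 96], b = [15, 35, 6, 96]

[15, 35, 6, 96]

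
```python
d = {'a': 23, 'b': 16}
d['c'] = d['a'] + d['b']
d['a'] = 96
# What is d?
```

After line 1: d = {'a': 23, 'b': 16}
After line 2 (d['c'] = 23 + 16): d = {'a': 23, 'b': 16, 'c': 39}
After line 3: d = {'a': 96, 'b': 16, 'c': 39}

{'a': 96, 'b': 16, 'c': 39}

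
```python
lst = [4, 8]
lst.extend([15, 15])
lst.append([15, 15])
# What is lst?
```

After line 1: lst = [4, 8]
After line 2 (extend unpacks [15, 15]): lst = [4, 8, 15, 15]
After line 3 (append adds [15, 15] as single element): lst = [4, 8, 15, 15, [15, 15]]

[4, 8, 15, 15, [15, 15]]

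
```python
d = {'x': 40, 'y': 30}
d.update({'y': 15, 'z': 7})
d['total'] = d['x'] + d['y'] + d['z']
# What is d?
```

After line 1: d = {'x': 40, 'y': 30}
After line 2 (y overwritten, z added): d = {'x': 40, 'y': 15, 'z': 7}
After line 3 (total = 40 + 15 + 7 = 62): d = {'x': 40, 'y': 15, 'z': 7, 'total': 62}

{'x': 40, 'y': 15, 'z': 7, 'total': 62}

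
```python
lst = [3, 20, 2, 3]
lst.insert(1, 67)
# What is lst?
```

[3, 67, 20, 2, 3]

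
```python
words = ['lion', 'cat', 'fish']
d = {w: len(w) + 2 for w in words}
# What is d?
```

{'lion': 6, 'cat': 5, 'fish': 6}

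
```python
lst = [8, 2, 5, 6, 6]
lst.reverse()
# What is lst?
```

[6, 6, 5, 2, 8]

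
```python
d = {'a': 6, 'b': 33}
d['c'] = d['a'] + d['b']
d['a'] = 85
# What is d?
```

After line 1: d = {'a': 6, 'b': 33}
After line 2 (d['c'] = 6 + 33): d = {'a': 6, 'b': 33, 'c': 39}
After line 3: d = {'a': 85, 'b': 33, 'c': 39}

{'a': 85, 'b': 33, 'c': 39}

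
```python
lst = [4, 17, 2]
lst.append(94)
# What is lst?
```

[4, 17, 2, 94]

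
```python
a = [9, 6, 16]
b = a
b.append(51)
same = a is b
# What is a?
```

After line 1: a = [9, 6, 16]
After line 2 (b = a is an alias, same object): a = [9, 6, 16], b = [9, 6, 16]
After line 3 (b.append mutates the shared list): a = [9, 6, 16, 51], b = [9, 6, 16, 51]
After line 4 (same = a is b; same object -> True): same = True

[9, 6, 16, 51]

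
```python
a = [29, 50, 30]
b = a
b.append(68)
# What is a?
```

After line 1: a = [29, 50, 30]
After line 2 (b = a is an alias, same object): a = [29, 50, 30], b = [29, 50, 30]
After line 3 (b.append mutates the shared list): a = [29, 50, 30, 68], b = [29, 50, 30, 68]

[29, 50, 30, 68]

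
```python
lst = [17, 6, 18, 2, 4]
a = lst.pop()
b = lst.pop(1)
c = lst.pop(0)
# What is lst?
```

After line 1: lst = [17, 6, 18, 2, 4]
After line 2 (pop() -> a = 4): lst = [17, 6, 18, 2]
After line 3 (pop(1) -> b = 6): lst = [17, 18, 2]
After line 4 (pop(0) -> c = 17): lst = [18, 2]

[18, 2]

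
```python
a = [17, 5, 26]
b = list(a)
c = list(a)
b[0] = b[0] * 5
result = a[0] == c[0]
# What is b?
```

After line 1: a = [17, 5, 26]
After line 2 (b = list(a), copy): a = [17, 5, 26], b = [17, 5, 26]
After line 3 (c = list(a) is a copy, new object): c = [17, 5, 26]
After line 4 (b[0] = 17 * 5 = 85; only b mutates (copy)): a = [17, 5, 26], b = [85, 5, 26], c = [17, 5, 26]
After line 5 (a[0] = 17, c[0] = 17; result = True)

[85, 5, 26]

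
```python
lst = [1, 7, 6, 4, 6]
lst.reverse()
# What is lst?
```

[6, 4, 6, 7, 1]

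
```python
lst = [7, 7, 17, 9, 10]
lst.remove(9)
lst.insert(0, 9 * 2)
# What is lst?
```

After line 1: lst = [7, 7, 17, 9, 10]
After line 2 (remove first 9): lst = [7, 7, 17, 10]
After line 3 (insert 18 at index 0): lst = [18, 7, 7, 17, 10]

[18, 7, 7, 17, 10]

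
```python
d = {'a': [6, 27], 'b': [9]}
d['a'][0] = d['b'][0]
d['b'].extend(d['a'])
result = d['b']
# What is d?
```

After line 1: d = {'a': [6, 27], 'b': [9]}
After line 2 (a[0] = b[0] = 9): d = {'a': [9, 27], 'b': [9]}
After line 3 (b.extend(a) appends [9, 27]): d = {'a': [9, 27], 'b': [9, 9, 27]}
After line 4: result = d['b'] = [9, 9, 27]

{'a': [9, 27], 'b': [9, 9, 27]}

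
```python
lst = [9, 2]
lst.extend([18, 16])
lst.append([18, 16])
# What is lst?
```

After line 1: lst = [9, 2]
After line 2 (extend unpacks [18, 16]): lst = [9, 2, 18, 16]
After line 3 (append adds [18, 16] as single element): lst = [9, 2, 18, 16, [18, 16]]

[9, 2, 18, 16, [18, 16]]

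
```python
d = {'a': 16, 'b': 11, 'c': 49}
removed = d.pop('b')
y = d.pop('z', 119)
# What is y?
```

After line 1: d = {'a': 16, 'b': 11, 'c': 49}
After line 2 (pop 'b' returns 11): d = {'a': 16, 'c': 49}, removed = 11
After line 3 (pop 'z' missing, returns default 119): d = {'a': 16, 'c': 49}, y = 119

119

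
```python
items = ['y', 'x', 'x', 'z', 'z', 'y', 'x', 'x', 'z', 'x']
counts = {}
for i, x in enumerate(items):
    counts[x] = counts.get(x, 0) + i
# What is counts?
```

Initial: counts = {}, items = ['y', 'x', 'x', 'z', 'z', 'y', 'x', 'x', 'z', 'x']
i=0, x='y': counts = {'y': 0}
i=1, x='x': counts = {'y': 0, 'x': 1}
i=2, x='x': counts = {'y': 0, 'x': 3}
i=3, x='z': counts = {'y': 0, 'x': 3, 'z': 3}
i=4, x='z': counts = {'y': 0, 'x': 3, 'z': 7}
i=5, x='y': counts = {'y': 5, 'x': 3, 'z': 7}
i=6, x='x': counts = {'y': 5, 'x': 9, 'z': 7}
i=7, x='x': counts = {'y': 5, 'x': 16, 'z': 7}
i=8, x='z': counts = {'y': 5, 'x': 16, 'z': 15}
i=9, x='x': counts = {'y': 5, 'x': 25, 'z': 15}

{'y': 5, 'x': 25, 'z': 15}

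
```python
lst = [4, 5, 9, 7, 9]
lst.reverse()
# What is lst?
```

[9, 7, 9, 5, 4]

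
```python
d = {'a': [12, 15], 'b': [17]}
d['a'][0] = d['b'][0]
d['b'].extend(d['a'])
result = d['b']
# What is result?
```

After line 1: d = {'a': [12, 15], 'b': [17]}
After line 2 (a[0] = b[0] = 17): d = {'a': [17, 15], 'b': [17]}
After line 3 (b.extend(a) appends [17, 15]): d = {'a': [17, 15], 'b': [17, 17, 15]}
After line 4: result = d['b'] = [17, 17, 15]

[17, 17, 15]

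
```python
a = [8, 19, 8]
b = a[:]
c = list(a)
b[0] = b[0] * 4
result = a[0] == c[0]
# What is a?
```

After line 1: a = [8, 19, 8]
After line 2 (b = a[:], copy): a = [8, 19, 8], b = [8, 19, 8]
After line 3 (c = list(a) is a copy, new object): c = [8, 19, 8]
After line 4 (b[0] = 8 * 4 = 32; only b mutates (copy)): a = [8, 19, 8], b = [32, 19, 8], c = [8, 19, 8]
After line 5 (a[0] = 8, c[0] = 8; result = True)

[8, 19, 8]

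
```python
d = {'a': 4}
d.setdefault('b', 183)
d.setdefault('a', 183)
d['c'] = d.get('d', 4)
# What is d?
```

After line 1: d = {'a': 4}
After line 2 (setdefault adds 'b'=183): d = {'a': 4, 'b': 183}
After line 3 (setdefault 'a' no-op, already exists): d = {'a': 4, 'b': 183}
After line 4 (get('d', 4) returns default since 'd' not in d): d = {'a': 4, 'b': 183, 'c': 4}

{'a': 4, 'b': 183, 'c': 4}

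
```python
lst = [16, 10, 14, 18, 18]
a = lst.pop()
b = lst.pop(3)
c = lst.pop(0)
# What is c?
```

After line 1: lst = [16, 10, 14, 18, 18]
After line 2 (pop() -> a = 18): lst = [16, 10, 14, 18]
After line 3 (pop(3) -> b = 18): lst = [16, 10, 14]
After line 4 (pop(0) -> c = 16): lst = [10, 14]

16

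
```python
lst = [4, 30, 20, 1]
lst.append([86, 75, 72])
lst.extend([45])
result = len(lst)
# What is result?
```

After line 1: lst = [4, 30, 20, 1]
After line 2 (append adds [86, 75, 72] as single element): lst = [4, 30, 20, 1, [86, 75, 72]]
After line 3 (extend unpacks [45], adds 45): lst = [4, 30, 20, 1, [86, 75, 72], 45]
After line 4: result = len(lst) = 6

6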